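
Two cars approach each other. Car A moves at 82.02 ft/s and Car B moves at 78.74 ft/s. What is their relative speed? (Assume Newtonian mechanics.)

v_rel = v_A + v_B = 82.02 + 78.74 = 160.76 ft/s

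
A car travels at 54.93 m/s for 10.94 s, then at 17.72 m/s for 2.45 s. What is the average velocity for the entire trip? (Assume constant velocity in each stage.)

d₁ = v₁t₁ = 54.93 × 10.94 = 600.9342 m
d₂ = v₂t₂ = 17.72 × 2.45 = 43.414 m
d_total = 644.3482 m, t_total = 13.39 s
v_avg = d_total/t_total = 644.3482/13.39 = 48.12 m/s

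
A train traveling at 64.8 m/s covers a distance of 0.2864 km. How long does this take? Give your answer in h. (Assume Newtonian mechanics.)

d = 0.2864 km × 1000.0 = 286.4 m
t = d / v = 286.4 / 64.8 = 4.41975 s
t = 4.41975 s / 3600.0 = 0.001228 h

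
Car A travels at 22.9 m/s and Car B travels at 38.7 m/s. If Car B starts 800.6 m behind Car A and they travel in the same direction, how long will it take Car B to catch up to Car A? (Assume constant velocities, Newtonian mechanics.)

Relative speed: v_rel = 38.7 - 22.9 = 15.8 m/s
Time to catch: t = d₀/v_rel = 800.6/15.8 = 50.67 s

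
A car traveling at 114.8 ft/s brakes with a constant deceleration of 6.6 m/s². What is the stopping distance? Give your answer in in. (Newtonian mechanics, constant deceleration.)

v₀ = 114.8 ft/s × 0.3048 = 34.991 m/s
d = v₀² / (2a) = 34.991² / (2 × 6.6) = 1224.37 / 13.2 = 92.7553 m
d = 92.7553 m / 0.0254 = 3652 in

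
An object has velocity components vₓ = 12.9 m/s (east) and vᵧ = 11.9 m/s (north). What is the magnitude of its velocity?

|v| = √(vₓ² + vᵧ²) = √(12.9² + 11.9²) = √(308.02) = 17.55 m/s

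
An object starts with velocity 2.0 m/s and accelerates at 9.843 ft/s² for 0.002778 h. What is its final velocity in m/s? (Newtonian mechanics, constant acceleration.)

a = 9.843 ft/s² × 0.3048 = 3.00015 m/s²
t = 0.002778 h × 3600.0 = 10.0008 s
v = v₀ + a × t = 2.0 + 3.00015 × 10.0008 = 32.0 m/s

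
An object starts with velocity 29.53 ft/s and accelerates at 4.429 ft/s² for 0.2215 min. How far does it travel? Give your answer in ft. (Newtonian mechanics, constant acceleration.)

v₀ = 29.53 ft/s × 0.3048 = 9.00074 m/s
a = 4.429 ft/s² × 0.3048 = 1.34996 m/s²
t = 0.2215 min × 60.0 = 13.29 s
d = v₀ × t + ½ × a × t² = 9.00074 × 13.29 + 0.5 × 1.34996 × 13.29² = 238.838 m
d = 238.838 m / 0.3048 = 783.6 ft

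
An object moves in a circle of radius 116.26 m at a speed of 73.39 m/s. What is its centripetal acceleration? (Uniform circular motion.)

a_c = v²/r = 73.39²/116.26 = 5386.0921/116.26 = 46.33 m/s²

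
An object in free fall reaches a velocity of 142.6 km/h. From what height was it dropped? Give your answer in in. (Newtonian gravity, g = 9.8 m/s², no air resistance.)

v = 142.6 km/h × 0.2777777777777778 = 39.6111 m/s
h = v² / (2g) = 39.6111² / (2 × 9.8) = 80.053 m
h = 80.053 m / 0.0254 = 3152 in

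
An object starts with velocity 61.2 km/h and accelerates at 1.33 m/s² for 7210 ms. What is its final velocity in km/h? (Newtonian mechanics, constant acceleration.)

v₀ = 61.2 km/h × 0.2777777777777778 = 17.0 m/s
t = 7210 ms × 0.001 = 7.21 s
v = v₀ + a × t = 17.0 + 1.33 × 7.21 = 26.5893 m/s
v = 26.5893 m/s / 0.2777777777777778 = 95.72 km/h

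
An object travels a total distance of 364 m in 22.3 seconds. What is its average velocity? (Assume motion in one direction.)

v_avg = Δd / Δt = 364 / 22.3 = 16.32 m/s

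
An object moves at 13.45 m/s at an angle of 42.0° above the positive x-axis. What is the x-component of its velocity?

vₓ = v cos(θ) = 13.45 × cos(42.0°) = 10.0 m/s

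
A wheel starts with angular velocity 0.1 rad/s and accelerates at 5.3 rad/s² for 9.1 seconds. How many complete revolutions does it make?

θ = ω₀t + ½αt² = 0.1×9.1 + ½×5.3×9.1² = 220.3565 rad
Total revolutions = θ/(2π) = 220.3565/(2π) = 35.07
Complete revolutions = ⌊35.07⌋ = 35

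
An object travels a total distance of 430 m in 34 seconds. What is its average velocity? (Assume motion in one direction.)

v_avg = Δd / Δt = 430 / 34 = 12.65 m/s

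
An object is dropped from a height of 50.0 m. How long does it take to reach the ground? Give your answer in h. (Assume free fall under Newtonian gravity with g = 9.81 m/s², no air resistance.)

t = √(2h/g) = √(2 × 50.0 / 9.81) = 3.19275 s
t = 3.19275 s / 3600.0 = 0.0008869 h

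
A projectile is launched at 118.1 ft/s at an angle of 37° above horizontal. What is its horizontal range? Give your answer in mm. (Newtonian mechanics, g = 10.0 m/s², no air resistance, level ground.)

v₀ = 118.1 ft/s × 0.3048 = 35.9969 m/s
R = v₀² × sin(2θ) / g = 35.9969² × sin(2 × 37°) / 10.0 = 1295.78 × 0.961262 / 10.0 = 124.558 m
R = 124.558 m / 0.001 = 124600 mm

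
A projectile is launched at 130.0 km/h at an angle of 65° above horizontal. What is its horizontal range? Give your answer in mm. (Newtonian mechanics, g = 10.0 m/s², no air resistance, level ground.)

v₀ = 130.0 km/h × 0.2777777777777778 = 36.1111 m/s
R = v₀² × sin(2θ) / g = 36.1111² × sin(2 × 65°) / 10.0 = 1304.01 × 0.766044 / 10.0 = 99.8929 m
R = 99.8929 m / 0.001 = 99890 mm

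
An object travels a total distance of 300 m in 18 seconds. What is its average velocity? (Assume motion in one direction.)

v_avg = Δd / Δt = 300 / 18 = 16.67 m/s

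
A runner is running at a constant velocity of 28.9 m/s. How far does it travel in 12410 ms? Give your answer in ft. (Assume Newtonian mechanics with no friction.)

t = 12410 ms × 0.001 = 12.41 s
d = v × t = 28.9 × 12.41 = 358.649 m
d = 358.649 m / 0.3048 = 1177 ft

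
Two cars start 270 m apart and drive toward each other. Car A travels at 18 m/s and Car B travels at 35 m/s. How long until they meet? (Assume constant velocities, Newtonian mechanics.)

Combined speed: v_combined = 18 + 35 = 53 m/s
Time to meet: t = d/v_combined = 270/53 = 5.09 s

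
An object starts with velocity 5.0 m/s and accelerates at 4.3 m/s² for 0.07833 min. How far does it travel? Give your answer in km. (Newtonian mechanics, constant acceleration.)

t = 0.07833 min × 60.0 = 4.6998 s
d = v₀ × t + ½ × a × t² = 5.0 × 4.6998 + 0.5 × 4.3 × 4.6998² = 70.9885 m
d = 70.9885 m / 1000.0 = 0.07099 km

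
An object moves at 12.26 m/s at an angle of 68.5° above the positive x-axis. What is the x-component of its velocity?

vₓ = v cos(θ) = 12.26 × cos(68.5°) = 4.49 m/s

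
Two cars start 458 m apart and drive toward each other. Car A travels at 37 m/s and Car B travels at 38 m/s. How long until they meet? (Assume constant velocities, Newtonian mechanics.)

Combined speed: v_combined = 37 + 38 = 75 m/s
Time to meet: t = d/v_combined = 458/75 = 6.11 s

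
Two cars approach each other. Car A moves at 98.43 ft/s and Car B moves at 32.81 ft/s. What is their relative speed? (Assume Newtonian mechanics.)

v_rel = v_A + v_B = 98.43 + 32.81 = 131.24 ft/s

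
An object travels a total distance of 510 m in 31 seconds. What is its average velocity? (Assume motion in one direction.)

v_avg = Δd / Δt = 510 / 31 = 16.45 m/s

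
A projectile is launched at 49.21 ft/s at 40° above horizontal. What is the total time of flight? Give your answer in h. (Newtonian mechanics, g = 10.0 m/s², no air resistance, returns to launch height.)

v₀ = 49.21 ft/s × 0.3048 = 14.9992 m/s
T = 2 × v₀ × sin(θ) / g = 2 × 14.9992 × sin(40°) / 10.0 = 2 × 14.9992 × 0.642788 / 10.0 = 1.92826 s
T = 1.92826 s / 3600.0 = 0.0005356 h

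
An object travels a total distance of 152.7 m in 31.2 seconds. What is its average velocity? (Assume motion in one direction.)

v_avg = Δd / Δt = 152.7 / 31.2 = 4.89 m/s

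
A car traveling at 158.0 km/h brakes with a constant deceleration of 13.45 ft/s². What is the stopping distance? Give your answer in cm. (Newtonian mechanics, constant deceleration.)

v₀ = 158.0 km/h × 0.2777777777777778 = 43.8889 m/s
a = 13.45 ft/s² × 0.3048 = 4.09956 m/s²
d = v₀² / (2a) = 43.8889² / (2 × 4.09956) = 1926.24 / 8.19912 = 234.933 m
d = 234.933 m / 0.01 = 23490 cm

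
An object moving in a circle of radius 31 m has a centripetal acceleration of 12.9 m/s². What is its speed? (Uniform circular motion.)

v = √(a_c × r) = √(12.9 × 31) = 20.0 m/s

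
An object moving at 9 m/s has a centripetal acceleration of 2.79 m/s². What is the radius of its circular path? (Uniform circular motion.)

r = v²/a_c = 9²/2.79 = 29.03 m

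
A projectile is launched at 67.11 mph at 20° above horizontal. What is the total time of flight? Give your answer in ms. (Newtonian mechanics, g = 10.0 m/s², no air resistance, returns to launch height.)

v₀ = 67.11 mph × 0.44704 = 30.0009 m/s
T = 2 × v₀ × sin(θ) / g = 2 × 30.0009 × sin(20°) / 10.0 = 2 × 30.0009 × 0.34202 / 10.0 = 2.05218 s
T = 2.05218 s / 0.001 = 2052 ms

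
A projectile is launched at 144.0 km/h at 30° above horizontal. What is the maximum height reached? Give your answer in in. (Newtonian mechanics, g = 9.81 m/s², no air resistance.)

v₀ = 144.0 km/h × 0.2777777777777778 = 40.0 m/s
H = v₀² × sin²(θ) / (2g) = 40.0² × sin(30°)² / (2 × 9.81) = 1600.0 × 0.25 / 19.62 = 20.3874 m
H = 20.3874 m / 0.0254 = 802.7 in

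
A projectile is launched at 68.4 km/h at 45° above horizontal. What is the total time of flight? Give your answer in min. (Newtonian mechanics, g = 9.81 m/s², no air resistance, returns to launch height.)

v₀ = 68.4 km/h × 0.2777777777777778 = 19.0 m/s
T = 2 × v₀ × sin(θ) / g = 2 × 19.0 × sin(45°) / 9.81 = 2 × 19.0 × 0.707107 / 9.81 = 2.73905 s
T = 2.73905 s / 60.0 = 0.04565 min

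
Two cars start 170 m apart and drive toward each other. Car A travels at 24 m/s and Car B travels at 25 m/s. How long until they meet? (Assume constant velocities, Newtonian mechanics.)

Combined speed: v_combined = 24 + 25 = 49 m/s
Time to meet: t = d/v_combined = 170/49 = 3.47 s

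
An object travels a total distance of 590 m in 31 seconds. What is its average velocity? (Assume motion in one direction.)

v_avg = Δd / Δt = 590 / 31 = 19.03 m/s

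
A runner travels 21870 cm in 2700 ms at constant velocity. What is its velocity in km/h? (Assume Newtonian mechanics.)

d = 21870 cm × 0.01 = 218.7 m
t = 2700 ms × 0.001 = 2.7 s
v = d / t = 218.7 / 2.7 = 81.0 m/s
v = 81.0 m/s / 0.2777777777777778 = 291.6 km/h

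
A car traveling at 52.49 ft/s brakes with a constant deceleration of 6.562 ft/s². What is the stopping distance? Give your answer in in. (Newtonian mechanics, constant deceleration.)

v₀ = 52.49 ft/s × 0.3048 = 15.999 m/s
a = 6.562 ft/s² × 0.3048 = 2.0001 m/s²
d = v₀² / (2a) = 15.999² / (2 × 2.0001) = 255.968 / 4.0002 = 63.9888 m
d = 63.9888 m / 0.0254 = 2519 in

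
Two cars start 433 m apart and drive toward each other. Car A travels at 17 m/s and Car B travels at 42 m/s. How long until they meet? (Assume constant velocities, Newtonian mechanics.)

Combined speed: v_combined = 17 + 42 = 59 m/s
Time to meet: t = d/v_combined = 433/59 = 7.34 s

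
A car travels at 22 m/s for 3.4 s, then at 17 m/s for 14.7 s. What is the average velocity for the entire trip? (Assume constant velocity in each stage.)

d₁ = v₁t₁ = 22 × 3.4 = 74.8 m
d₂ = v₂t₂ = 17 × 14.7 = 249.9 m
d_total = 324.7 m, t_total = 18.1 s
v_avg = d_total/t_total = 324.7/18.1 = 17.94 m/s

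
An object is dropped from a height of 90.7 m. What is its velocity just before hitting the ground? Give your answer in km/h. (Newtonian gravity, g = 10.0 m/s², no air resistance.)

v = √(2gh) = √(2 × 10.0 × 90.7) = 42.5911 m/s
v = 42.5911 m/s / 0.2777777777777778 = 153.3 km/h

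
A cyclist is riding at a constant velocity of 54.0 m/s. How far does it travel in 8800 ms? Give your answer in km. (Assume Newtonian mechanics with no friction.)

t = 8800 ms × 0.001 = 8.8 s
d = v × t = 54.0 × 8.8 = 475.2 m
d = 475.2 m / 1000.0 = 0.4752 km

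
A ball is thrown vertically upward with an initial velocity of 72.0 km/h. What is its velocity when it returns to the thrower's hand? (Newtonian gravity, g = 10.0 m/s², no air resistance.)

By conservation of energy (no air resistance), the ball returns to the throw height with the same speed as launch, but directed downward.
|v_ground| = v₀ = 72.0 km/h
v_ground = 72.0 km/h (downward)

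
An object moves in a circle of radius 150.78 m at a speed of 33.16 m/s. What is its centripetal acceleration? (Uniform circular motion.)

a_c = v²/r = 33.16²/150.78 = 1099.5856/150.78 = 7.29 m/s²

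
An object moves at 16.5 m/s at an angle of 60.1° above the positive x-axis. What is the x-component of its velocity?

vₓ = v cos(θ) = 16.5 × cos(60.1°) = 8.23 m/s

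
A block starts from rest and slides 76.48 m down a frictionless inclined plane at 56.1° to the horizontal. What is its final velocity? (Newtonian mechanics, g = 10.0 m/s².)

a = g sin(θ) = 10.0 × sin(56.1°) = 8.3001 m/s²
v = √(2ad) = √(2 × 8.3001 × 76.48) = 35.63 m/s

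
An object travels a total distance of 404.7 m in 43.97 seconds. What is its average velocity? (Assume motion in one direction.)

v_avg = Δd / Δt = 404.7 / 43.97 = 9.2 m/s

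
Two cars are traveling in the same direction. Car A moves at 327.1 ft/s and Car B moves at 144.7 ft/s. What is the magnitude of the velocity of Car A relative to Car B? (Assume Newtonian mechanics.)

v_rel = |v_A - v_B| = |327.1 - 144.7| = 182.4 ft/s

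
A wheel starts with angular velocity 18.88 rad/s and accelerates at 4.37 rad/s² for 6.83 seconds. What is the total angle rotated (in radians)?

θ = ω₀t + ½αt² = 18.88×6.83 + ½×4.37×6.83² = 230.88 rad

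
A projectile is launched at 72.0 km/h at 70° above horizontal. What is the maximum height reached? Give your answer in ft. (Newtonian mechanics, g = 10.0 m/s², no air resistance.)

v₀ = 72.0 km/h × 0.2777777777777778 = 20.0 m/s
H = v₀² × sin²(θ) / (2g) = 20.0² × sin(70°)² / (2 × 10.0) = 400.0 × 0.883022 / 20.0 = 17.6604 m
H = 17.6604 m / 0.3048 = 57.94 ft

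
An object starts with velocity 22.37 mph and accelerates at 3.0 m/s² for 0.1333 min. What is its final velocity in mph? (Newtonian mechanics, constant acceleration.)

v₀ = 22.37 mph × 0.44704 = 10.0003 m/s
t = 0.1333 min × 60.0 = 7.998 s
v = v₀ + a × t = 10.0003 + 3.0 × 7.998 = 33.9943 m/s
v = 33.9943 m/s / 0.44704 = 76.04 mph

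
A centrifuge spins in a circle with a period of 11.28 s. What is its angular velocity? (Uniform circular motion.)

ω = 2π/T = 2π/11.28 = 0.557 rad/s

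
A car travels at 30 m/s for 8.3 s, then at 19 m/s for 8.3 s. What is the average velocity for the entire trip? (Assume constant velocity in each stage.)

d₁ = v₁t₁ = 30 × 8.3 = 249.0 m
d₂ = v₂t₂ = 19 × 8.3 = 157.7 m
d_total = 406.7 m, t_total = 16.6 s
v_avg = d_total/t_total = 406.7/16.6 = 24.5 m/s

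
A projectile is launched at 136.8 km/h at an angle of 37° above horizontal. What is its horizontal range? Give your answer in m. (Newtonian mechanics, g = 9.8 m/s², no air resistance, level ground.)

v₀ = 136.8 km/h × 0.2777777777777778 = 38.0 m/s
R = v₀² × sin(2θ) / g = 38.0² × sin(2 × 37°) / 9.8 = 1444.0 × 0.961262 / 9.8 = 141.6 m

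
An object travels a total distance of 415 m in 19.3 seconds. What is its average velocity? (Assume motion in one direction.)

v_avg = Δd / Δt = 415 / 19.3 = 21.5 m/s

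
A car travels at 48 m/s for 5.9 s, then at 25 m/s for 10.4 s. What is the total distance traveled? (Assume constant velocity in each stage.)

d₁ = v₁t₁ = 48 × 5.9 = 283.2 m
d₂ = v₂t₂ = 25 × 10.4 = 260.0 m
d_total = 283.2 + 260.0 = 543.2 m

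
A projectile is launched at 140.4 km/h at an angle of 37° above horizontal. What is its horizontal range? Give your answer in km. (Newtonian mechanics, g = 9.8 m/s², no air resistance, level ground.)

v₀ = 140.4 km/h × 0.2777777777777778 = 39.0 m/s
R = v₀² × sin(2θ) / g = 39.0² × sin(2 × 37°) / 9.8 = 1521.0 × 0.961262 / 9.8 = 149.192 m
R = 149.192 m / 1000.0 = 0.1492 km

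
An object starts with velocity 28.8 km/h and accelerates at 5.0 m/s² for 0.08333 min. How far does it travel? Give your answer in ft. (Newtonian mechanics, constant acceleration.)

v₀ = 28.8 km/h × 0.2777777777777778 = 8.0 m/s
t = 0.08333 min × 60.0 = 4.9998 s
d = v₀ × t + ½ × a × t² = 8.0 × 4.9998 + 0.5 × 5.0 × 4.9998² = 102.493 m
d = 102.493 m / 0.3048 = 336.3 ft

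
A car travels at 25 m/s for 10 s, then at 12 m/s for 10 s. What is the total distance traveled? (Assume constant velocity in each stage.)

d₁ = v₁t₁ = 25 × 10 = 250 m
d₂ = v₂t₂ = 12 × 10 = 120 m
d_total = 250 + 120 = 370 m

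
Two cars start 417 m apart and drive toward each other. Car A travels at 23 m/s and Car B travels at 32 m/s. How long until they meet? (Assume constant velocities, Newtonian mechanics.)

Combined speed: v_combined = 23 + 32 = 55 m/s
Time to meet: t = d/v_combined = 417/55 = 7.58 s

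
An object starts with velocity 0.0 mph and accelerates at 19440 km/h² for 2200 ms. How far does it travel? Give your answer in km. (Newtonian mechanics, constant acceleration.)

v₀ = 0.0 mph × 0.44704 = 0.0 m/s
a = 19440 km/h² × 7.716049382716049e-05 = 1.5 m/s²
t = 2200 ms × 0.001 = 2.2 s
d = v₀ × t + ½ × a × t² = 0.0 × 2.2 + 0.5 × 1.5 × 2.2² = 3.63 m
d = 3.63 m / 1000.0 = 0.00363 km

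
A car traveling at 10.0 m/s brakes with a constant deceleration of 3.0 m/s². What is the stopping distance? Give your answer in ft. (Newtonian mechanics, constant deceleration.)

d = v₀² / (2a) = 10.0² / (2 × 3.0) = 100.0 / 6.0 = 16.6667 m
d = 16.6667 m / 0.3048 = 54.68 ft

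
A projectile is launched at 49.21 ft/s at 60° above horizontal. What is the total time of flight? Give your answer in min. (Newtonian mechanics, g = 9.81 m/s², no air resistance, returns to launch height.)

v₀ = 49.21 ft/s × 0.3048 = 14.9992 m/s
T = 2 × v₀ × sin(θ) / g = 2 × 14.9992 × sin(60°) / 9.81 = 2 × 14.9992 × 0.866025 / 9.81 = 2.64825 s
T = 2.64825 s / 60.0 = 0.04414 min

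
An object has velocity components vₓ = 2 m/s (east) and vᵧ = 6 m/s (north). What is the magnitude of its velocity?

|v| = √(vₓ² + vᵧ²) = √(2² + 6²) = √(40) = 6.32 m/s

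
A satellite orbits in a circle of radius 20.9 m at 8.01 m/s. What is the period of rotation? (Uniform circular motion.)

T = 2πr/v = 2π×20.9/8.01 = 16.39 s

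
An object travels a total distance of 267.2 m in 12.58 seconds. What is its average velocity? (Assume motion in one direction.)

v_avg = Δd / Δt = 267.2 / 12.58 = 21.24 m/s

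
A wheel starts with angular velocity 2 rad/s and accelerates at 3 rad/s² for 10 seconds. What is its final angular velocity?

ω = ω₀ + αt = 2 + 3 × 10 = 32 rad/s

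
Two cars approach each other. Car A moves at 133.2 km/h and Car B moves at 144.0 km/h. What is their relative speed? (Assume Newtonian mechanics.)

v_rel = v_A + v_B = 133.2 + 144.0 = 277.2 km/h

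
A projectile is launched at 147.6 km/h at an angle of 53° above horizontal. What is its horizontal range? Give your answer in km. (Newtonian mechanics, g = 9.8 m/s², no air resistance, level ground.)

v₀ = 147.6 km/h × 0.2777777777777778 = 41.0 m/s
R = v₀² × sin(2θ) / g = 41.0² × sin(2 × 53°) / 9.8 = 1681.0 × 0.961262 / 9.8 = 164.886 m
R = 164.886 m / 1000.0 = 0.1649 km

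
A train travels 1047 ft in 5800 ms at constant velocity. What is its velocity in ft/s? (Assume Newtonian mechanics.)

d = 1047 ft × 0.3048 = 319.126 m
t = 5800 ms × 0.001 = 5.8 s
v = d / t = 319.126 / 5.8 = 55.0217 m/s
v = 55.0217 m/s / 0.3048 = 180.5 ft/s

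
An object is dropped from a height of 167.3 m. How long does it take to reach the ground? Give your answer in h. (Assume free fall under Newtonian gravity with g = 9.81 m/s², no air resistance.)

t = √(2h/g) = √(2 × 167.3 / 9.81) = 5.84021 s
t = 5.84021 s / 3600.0 = 0.001622 h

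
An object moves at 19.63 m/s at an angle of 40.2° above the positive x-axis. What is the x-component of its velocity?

vₓ = v cos(θ) = 19.63 × cos(40.2°) = 14.99 m/s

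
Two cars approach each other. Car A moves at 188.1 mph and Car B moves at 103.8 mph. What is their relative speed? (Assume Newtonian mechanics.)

v_rel = v_A + v_B = 188.1 + 103.8 = 291.9 mph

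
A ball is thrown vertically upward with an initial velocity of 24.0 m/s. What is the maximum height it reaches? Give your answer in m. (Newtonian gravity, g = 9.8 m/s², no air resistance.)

h_max = v₀² / (2g) = 24.0² / (2 × 9.8) = 576.0 / 19.6 = 29.39 m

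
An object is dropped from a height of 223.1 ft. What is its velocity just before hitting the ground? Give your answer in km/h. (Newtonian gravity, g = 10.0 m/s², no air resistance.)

h = 223.1 ft × 0.3048 = 68.0009 m
v = √(2gh) = √(2 × 10.0 × 68.0009) = 36.8784 m/s
v = 36.8784 m/s / 0.2777777777777778 = 132.8 km/h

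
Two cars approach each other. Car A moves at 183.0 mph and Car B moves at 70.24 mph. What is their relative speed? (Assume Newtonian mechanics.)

v_rel = v_A + v_B = 183.0 + 70.24 = 253.24 mph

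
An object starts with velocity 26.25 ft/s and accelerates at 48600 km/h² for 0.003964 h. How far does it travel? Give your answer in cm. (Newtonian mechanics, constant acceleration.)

v₀ = 26.25 ft/s × 0.3048 = 8.001 m/s
a = 48600 km/h² × 7.716049382716049e-05 = 3.75 m/s²
t = 0.003964 h × 3600.0 = 14.2704 s
d = v₀ × t + ½ × a × t² = 8.001 × 14.2704 + 0.5 × 3.75 × 14.2704² = 496.011 m
d = 496.011 m / 0.01 = 49600 cm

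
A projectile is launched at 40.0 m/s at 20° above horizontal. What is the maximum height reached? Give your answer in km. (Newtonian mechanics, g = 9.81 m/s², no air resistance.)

H = v₀² × sin²(θ) / (2g) = 40.0² × sin(20°)² / (2 × 9.81) = 1600.0 × 0.116978 / 19.62 = 9.53949 m
H = 9.53949 m / 1000.0 = 0.009539 km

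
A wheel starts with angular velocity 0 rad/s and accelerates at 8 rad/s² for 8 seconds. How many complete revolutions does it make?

θ = ω₀t + ½αt² = 0×8 + ½×8×8² = 256.0 rad
Total revolutions = θ/(2π) = 256.0/(2π) = 40.74
Complete revolutions = ⌊40.74⌋ = 40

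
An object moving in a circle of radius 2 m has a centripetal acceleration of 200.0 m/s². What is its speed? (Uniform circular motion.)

v = √(a_c × r) = √(200.0 × 2) = 20.0 m/s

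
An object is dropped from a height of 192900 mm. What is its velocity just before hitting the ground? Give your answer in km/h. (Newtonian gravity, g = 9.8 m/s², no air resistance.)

h = 192900 mm × 0.001 = 192.9 m
v = √(2gh) = √(2 × 9.8 × 192.9) = 61.4885 m/s
v = 61.4885 m/s / 0.2777777777777778 = 221.4 km/h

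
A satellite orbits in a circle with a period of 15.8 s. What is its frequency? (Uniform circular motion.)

f = 1/T = 1/15.8 = 0.0633 Hz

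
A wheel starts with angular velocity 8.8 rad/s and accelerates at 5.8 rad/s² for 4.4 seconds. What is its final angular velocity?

ω = ω₀ + αt = 8.8 + 5.8 × 4.4 = 34.32 rad/s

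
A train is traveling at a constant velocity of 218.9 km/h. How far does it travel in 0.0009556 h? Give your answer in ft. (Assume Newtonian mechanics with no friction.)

v = 218.9 km/h × 0.2777777777777778 = 60.8056 m/s
t = 0.0009556 h × 3600.0 = 3.44016 s
d = v × t = 60.8056 × 3.44016 = 209.181 m
d = 209.181 m / 0.3048 = 686.3 ft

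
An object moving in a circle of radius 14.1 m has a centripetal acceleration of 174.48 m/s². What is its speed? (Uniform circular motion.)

v = √(a_c × r) = √(174.48 × 14.1) = 49.6 m/s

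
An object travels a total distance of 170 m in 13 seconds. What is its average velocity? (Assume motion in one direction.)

v_avg = Δd / Δt = 170 / 13 = 13.08 m/s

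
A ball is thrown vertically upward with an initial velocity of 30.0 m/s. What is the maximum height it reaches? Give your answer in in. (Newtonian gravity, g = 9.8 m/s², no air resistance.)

h_max = v₀² / (2g) = 30.0² / (2 × 9.8) = 900.0 / 19.6 = 45.9184 m
h_max = 45.9184 m / 0.0254 = 1808 in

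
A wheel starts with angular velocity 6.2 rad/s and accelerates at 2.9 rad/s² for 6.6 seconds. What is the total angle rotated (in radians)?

θ = ω₀t + ½αt² = 6.2×6.6 + ½×2.9×6.6² = 104.08 rad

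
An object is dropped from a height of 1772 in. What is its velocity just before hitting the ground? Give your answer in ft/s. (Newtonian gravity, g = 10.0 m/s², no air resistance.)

h = 1772 in × 0.0254 = 45.0088 m
v = √(2gh) = √(2 × 10.0 × 45.0088) = 30.0029 m/s
v = 30.0029 m/s / 0.3048 = 98.43 ft/s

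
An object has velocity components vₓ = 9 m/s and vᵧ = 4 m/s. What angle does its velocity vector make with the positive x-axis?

θ = arctan(vᵧ/vₓ) = arctan(4/9) = 23.96°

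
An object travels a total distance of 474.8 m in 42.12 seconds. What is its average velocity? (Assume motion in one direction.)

v_avg = Δd / Δt = 474.8 / 42.12 = 11.27 m/s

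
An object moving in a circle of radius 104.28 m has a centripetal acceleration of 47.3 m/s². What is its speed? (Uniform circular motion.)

v = √(a_c × r) = √(47.3 × 104.28) = 70.23 m/s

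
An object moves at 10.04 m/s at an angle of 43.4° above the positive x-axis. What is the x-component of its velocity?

vₓ = v cos(θ) = 10.04 × cos(43.4°) = 7.29 m/s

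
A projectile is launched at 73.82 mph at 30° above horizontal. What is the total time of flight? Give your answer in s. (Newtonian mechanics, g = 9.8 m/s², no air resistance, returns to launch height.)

v₀ = 73.82 mph × 0.44704 = 33.0005 m/s
T = 2 × v₀ × sin(θ) / g = 2 × 33.0005 × sin(30°) / 9.8 = 2 × 33.0005 × 0.5 / 9.8 = 3.367 s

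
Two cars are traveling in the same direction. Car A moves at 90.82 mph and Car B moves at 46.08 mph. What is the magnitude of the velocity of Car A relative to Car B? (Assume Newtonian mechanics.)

v_rel = |v_A - v_B| = |90.82 - 46.08| = 44.74 mph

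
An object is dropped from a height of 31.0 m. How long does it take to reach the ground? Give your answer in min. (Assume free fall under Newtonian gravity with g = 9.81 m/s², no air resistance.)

t = √(2h/g) = √(2 × 31.0 / 9.81) = 2.51398 s
t = 2.51398 s / 60.0 = 0.0419 min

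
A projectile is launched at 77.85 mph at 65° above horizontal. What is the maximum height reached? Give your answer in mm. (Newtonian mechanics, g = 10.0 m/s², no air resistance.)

v₀ = 77.85 mph × 0.44704 = 34.8021 m/s
H = v₀² × sin²(θ) / (2g) = 34.8021² × sin(65°)² / (2 × 10.0) = 1211.19 × 0.821394 / 20.0 = 49.7432 m
H = 49.7432 m / 0.001 = 49740 mm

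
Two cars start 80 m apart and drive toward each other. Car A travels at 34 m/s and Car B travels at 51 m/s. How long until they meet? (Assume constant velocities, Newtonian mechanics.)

Combined speed: v_combined = 34 + 51 = 85 m/s
Time to meet: t = d/v_combined = 80/85 = 0.94 s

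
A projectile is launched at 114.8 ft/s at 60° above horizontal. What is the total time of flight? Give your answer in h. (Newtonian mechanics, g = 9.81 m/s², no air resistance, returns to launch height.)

v₀ = 114.8 ft/s × 0.3048 = 34.991 m/s
T = 2 × v₀ × sin(θ) / g = 2 × 34.991 × sin(60°) / 9.81 = 2 × 34.991 × 0.866025 / 9.81 = 6.178 s
T = 6.178 s / 3600.0 = 0.001716 h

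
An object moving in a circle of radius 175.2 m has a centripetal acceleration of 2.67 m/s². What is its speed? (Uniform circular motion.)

v = √(a_c × r) = √(2.67 × 175.2) = 21.63 m/s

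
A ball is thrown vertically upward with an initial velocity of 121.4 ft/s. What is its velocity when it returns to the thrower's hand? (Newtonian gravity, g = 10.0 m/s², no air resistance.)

By conservation of energy (no air resistance), the ball returns to the throw height with the same speed as launch, but directed downward.
|v_ground| = v₀ = 121.4 ft/s
v_ground = 121.4 ft/s (downward)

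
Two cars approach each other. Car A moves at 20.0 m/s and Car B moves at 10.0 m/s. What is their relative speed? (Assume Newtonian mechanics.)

v_rel = v_A + v_B = 20.0 + 10.0 = 30.0 m/s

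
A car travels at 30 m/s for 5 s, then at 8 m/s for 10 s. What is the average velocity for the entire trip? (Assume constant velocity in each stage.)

d₁ = v₁t₁ = 30 × 5 = 150 m
d₂ = v₂t₂ = 8 × 10 = 80 m
d_total = 230 m, t_total = 15 s
v_avg = d_total/t_total = 230/15 = 15.33 m/s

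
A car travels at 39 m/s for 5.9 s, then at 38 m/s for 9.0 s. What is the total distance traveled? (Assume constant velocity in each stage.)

d₁ = v₁t₁ = 39 × 5.9 = 230.1 m
d₂ = v₂t₂ = 38 × 9.0 = 342.0 m
d_total = 230.1 + 342.0 = 572.1 m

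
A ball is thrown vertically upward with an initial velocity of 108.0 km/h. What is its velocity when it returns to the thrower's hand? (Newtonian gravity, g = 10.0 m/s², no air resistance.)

By conservation of energy (no air resistance), the ball returns to the throw height with the same speed as launch, but directed downward.
|v_ground| = v₀ = 108.0 km/h
v_ground = 108.0 km/h (downward)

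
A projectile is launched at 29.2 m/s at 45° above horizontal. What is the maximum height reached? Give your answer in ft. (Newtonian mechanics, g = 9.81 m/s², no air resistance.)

H = v₀² × sin²(θ) / (2g) = 29.2² × sin(45°)² / (2 × 9.81) = 852.64 × 0.5 / 19.62 = 21.7288 m
H = 21.7288 m / 0.3048 = 71.29 ft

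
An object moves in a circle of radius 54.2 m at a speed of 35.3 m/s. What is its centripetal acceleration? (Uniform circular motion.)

a_c = v²/r = 35.3²/54.2 = 1246.09/54.2 = 22.99 m/s²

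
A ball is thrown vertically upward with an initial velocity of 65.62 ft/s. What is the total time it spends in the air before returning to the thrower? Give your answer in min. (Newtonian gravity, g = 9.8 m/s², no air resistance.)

v₀ = 65.62 ft/s × 0.3048 = 20.001 m/s
t_total = 2 × v₀ / g = 2 × 20.001 / 9.8 = 4.08184 s
t_total = 4.08184 s / 60.0 = 0.06803 min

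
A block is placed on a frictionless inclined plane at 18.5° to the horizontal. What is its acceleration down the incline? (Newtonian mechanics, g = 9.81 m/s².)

a = g sin(θ) = 9.81 × sin(18.5°) = 9.81 × 0.3173 = 3.11 m/s²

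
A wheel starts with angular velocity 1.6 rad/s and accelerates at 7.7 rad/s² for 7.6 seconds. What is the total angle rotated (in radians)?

θ = ω₀t + ½αt² = 1.6×7.6 + ½×7.7×7.6² = 234.54 rad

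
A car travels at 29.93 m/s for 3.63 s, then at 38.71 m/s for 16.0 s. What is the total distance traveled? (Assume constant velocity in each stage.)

d₁ = v₁t₁ = 29.93 × 3.63 = 108.6459 m
d₂ = v₂t₂ = 38.71 × 16.0 = 619.36 m
d_total = 108.6459 + 619.36 = 728.01 m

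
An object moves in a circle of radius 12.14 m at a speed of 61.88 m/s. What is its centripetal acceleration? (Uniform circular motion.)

a_c = v²/r = 61.88²/12.14 = 3829.1344/12.14 = 315.41 m/s²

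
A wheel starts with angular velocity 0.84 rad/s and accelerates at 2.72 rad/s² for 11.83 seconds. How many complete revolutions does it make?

θ = ω₀t + ½αt² = 0.84×11.83 + ½×2.72×11.83² = 200.267704 rad
Total revolutions = θ/(2π) = 200.267704/(2π) = 31.87
Complete revolutions = ⌊31.87⌋ = 31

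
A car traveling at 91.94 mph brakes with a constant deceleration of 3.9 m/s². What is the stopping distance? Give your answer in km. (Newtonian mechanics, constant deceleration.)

v₀ = 91.94 mph × 0.44704 = 41.1009 m/s
d = v₀² / (2a) = 41.1009² / (2 × 3.9) = 1689.28 / 7.8 = 216.574 m
d = 216.574 m / 1000.0 = 0.2166 km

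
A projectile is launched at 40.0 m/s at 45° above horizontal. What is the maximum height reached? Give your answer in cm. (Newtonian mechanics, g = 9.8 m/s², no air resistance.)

H = v₀² × sin²(θ) / (2g) = 40.0² × sin(45°)² / (2 × 9.8) = 1600.0 × 0.5 / 19.6 = 40.8163 m
H = 40.8163 m / 0.01 = 4082 cm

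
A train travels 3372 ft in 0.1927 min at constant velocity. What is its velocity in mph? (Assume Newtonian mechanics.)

d = 3372 ft × 0.3048 = 1027.79 m
t = 0.1927 min × 60.0 = 11.562 s
v = d / t = 1027.79 / 11.562 = 88.8938 m/s
v = 88.8938 m/s / 0.44704 = 198.8 mph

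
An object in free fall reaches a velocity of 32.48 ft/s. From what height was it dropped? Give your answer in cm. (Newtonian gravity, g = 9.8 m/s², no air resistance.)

v = 32.48 ft/s × 0.3048 = 9.8999 m/s
h = v² / (2g) = 9.8999² / (2 × 9.8) = 5.00041 m
h = 5.00041 m / 0.01 = 500.0 cm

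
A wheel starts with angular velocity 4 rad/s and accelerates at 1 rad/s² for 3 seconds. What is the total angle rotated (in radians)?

θ = ω₀t + ½αt² = 4×3 + ½×1×3² = 16.5 rad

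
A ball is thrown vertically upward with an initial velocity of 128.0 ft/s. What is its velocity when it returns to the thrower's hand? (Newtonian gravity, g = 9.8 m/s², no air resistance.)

By conservation of energy (no air resistance), the ball returns to the throw height with the same speed as launch, but directed downward.
|v_ground| = v₀ = 128.0 ft/s
v_ground = 128.0 ft/s (downward)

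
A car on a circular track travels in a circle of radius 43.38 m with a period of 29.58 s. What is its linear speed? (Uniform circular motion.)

v = 2πr/T = 2π×43.38/29.58 = 9.21 m/s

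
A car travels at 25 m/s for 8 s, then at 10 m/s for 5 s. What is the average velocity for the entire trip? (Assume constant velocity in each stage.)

d₁ = v₁t₁ = 25 × 8 = 200 m
d₂ = v₂t₂ = 10 × 5 = 50 m
d_total = 250 m, t_total = 13 s
v_avg = d_total/t_total = 250/13 = 19.23 m/s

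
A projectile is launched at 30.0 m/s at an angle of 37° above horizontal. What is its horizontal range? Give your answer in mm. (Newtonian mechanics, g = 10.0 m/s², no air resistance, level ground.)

R = v₀² × sin(2θ) / g = 30.0² × sin(2 × 37°) / 10.0 = 900.0 × 0.961262 / 10.0 = 86.5136 m
R = 86.5136 m / 0.001 = 86510 mm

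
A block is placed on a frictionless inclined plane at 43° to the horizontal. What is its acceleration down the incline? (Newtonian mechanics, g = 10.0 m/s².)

a = g sin(θ) = 10.0 × sin(43°) = 10.0 × 0.682 = 6.82 m/s²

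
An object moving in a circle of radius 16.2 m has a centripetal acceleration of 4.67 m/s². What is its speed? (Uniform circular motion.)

v = √(a_c × r) = √(4.67 × 16.2) = 8.7 m/s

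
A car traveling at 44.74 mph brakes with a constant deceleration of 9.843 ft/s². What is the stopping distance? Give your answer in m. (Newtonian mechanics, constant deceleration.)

v₀ = 44.74 mph × 0.44704 = 20.0006 m/s
a = 9.843 ft/s² × 0.3048 = 3.00015 m/s²
d = v₀² / (2a) = 20.0006² / (2 × 3.00015) = 400.024 / 6.0003 = 66.67 m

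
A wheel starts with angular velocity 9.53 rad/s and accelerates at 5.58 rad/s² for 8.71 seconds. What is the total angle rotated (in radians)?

θ = ω₀t + ½αt² = 9.53×8.71 + ½×5.58×8.71² = 294.67 rad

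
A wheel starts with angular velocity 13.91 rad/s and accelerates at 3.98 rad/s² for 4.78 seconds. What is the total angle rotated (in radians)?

θ = ω₀t + ½αt² = 13.91×4.78 + ½×3.98×4.78² = 111.96 rad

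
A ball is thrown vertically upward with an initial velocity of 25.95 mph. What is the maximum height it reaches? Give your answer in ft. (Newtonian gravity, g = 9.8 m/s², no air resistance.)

v₀ = 25.95 mph × 0.44704 = 11.6007 m/s
h_max = v₀² / (2g) = 11.6007² / (2 × 9.8) = 134.576 / 19.6 = 6.86612 m
h_max = 6.86612 m / 0.3048 = 22.53 ft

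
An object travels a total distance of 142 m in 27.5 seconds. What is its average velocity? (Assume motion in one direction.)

v_avg = Δd / Δt = 142 / 27.5 = 5.16 m/s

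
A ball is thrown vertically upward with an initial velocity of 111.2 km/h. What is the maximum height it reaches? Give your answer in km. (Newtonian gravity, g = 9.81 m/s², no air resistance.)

v₀ = 111.2 km/h × 0.2777777777777778 = 30.8889 m/s
h_max = v₀² / (2g) = 30.8889² / (2 × 9.81) = 954.124 / 19.62 = 48.6302 m
h_max = 48.6302 m / 1000.0 = 0.04863 km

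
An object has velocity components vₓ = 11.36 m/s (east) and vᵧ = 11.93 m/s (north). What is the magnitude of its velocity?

|v| = √(vₓ² + vᵧ²) = √(11.36² + 11.93²) = √(271.3745) = 16.47 m/s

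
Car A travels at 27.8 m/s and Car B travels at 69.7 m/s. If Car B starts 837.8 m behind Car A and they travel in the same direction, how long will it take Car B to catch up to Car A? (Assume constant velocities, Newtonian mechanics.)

Relative speed: v_rel = 69.7 - 27.8 = 41.9 m/s
Time to catch: t = d₀/v_rel = 837.8/41.9 = 20.0 s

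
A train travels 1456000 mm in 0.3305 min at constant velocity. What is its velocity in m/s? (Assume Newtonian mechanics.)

d = 1456000 mm × 0.001 = 1456.0 m
t = 0.3305 min × 60.0 = 19.83 s
v = d / t = 1456.0 / 19.83 = 73.42 m/s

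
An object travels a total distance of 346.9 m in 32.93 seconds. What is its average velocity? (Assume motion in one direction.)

v_avg = Δd / Δt = 346.9 / 32.93 = 10.53 m/s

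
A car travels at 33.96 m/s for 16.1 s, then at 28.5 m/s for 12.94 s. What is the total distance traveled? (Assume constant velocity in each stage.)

d₁ = v₁t₁ = 33.96 × 16.1 = 546.756 m
d₂ = v₂t₂ = 28.5 × 12.94 = 368.79 m
d_total = 546.756 + 368.79 = 915.55 m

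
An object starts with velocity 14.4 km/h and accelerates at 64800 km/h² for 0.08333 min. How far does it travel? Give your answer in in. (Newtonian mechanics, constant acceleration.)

v₀ = 14.4 km/h × 0.2777777777777778 = 4.0 m/s
a = 64800 km/h² × 7.716049382716049e-05 = 5.0 m/s²
t = 0.08333 min × 60.0 = 4.9998 s
d = v₀ × t + ½ × a × t² = 4.0 × 4.9998 + 0.5 × 5.0 × 4.9998² = 82.4942 m
d = 82.4942 m / 0.0254 = 3248 in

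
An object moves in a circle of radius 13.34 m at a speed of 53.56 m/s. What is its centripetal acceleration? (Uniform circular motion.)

a_c = v²/r = 53.56²/13.34 = 2868.6736/13.34 = 215.04 m/s²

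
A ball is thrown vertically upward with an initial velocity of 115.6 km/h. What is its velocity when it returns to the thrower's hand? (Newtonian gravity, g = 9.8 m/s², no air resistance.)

By conservation of energy (no air resistance), the ball returns to the throw height with the same speed as launch, but directed downward.
|v_ground| = v₀ = 115.6 km/h
v_ground = 115.6 km/h (downward)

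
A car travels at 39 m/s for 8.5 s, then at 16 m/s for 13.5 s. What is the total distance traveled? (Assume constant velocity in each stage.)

d₁ = v₁t₁ = 39 × 8.5 = 331.5 m
d₂ = v₂t₂ = 16 × 13.5 = 216.0 m
d_total = 331.5 + 216.0 = 547.5 m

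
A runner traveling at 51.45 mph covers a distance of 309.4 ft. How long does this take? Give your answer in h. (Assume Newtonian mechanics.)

d = 309.4 ft × 0.3048 = 94.3051 m
v = 51.45 mph × 0.44704 = 23.0002 m/s
t = d / v = 94.3051 / 23.0002 = 4.10019 s
t = 4.10019 s / 3600.0 = 0.001139 h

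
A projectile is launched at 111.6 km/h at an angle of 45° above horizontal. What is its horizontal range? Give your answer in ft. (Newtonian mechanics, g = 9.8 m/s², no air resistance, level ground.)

v₀ = 111.6 km/h × 0.2777777777777778 = 31.0 m/s
R = v₀² × sin(2θ) / g = 31.0² × sin(2 × 45°) / 9.8 = 961.0 × 1.0 / 9.8 = 98.0612 m
R = 98.0612 m / 0.3048 = 321.7 ft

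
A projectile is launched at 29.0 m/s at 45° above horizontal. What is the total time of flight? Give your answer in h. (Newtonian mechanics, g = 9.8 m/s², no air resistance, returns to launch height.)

T = 2 × v₀ × sin(θ) / g = 2 × 29.0 × sin(45°) / 9.8 = 2 × 29.0 × 0.707107 / 9.8 = 4.18492 s
T = 4.18492 s / 3600.0 = 0.001162 h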